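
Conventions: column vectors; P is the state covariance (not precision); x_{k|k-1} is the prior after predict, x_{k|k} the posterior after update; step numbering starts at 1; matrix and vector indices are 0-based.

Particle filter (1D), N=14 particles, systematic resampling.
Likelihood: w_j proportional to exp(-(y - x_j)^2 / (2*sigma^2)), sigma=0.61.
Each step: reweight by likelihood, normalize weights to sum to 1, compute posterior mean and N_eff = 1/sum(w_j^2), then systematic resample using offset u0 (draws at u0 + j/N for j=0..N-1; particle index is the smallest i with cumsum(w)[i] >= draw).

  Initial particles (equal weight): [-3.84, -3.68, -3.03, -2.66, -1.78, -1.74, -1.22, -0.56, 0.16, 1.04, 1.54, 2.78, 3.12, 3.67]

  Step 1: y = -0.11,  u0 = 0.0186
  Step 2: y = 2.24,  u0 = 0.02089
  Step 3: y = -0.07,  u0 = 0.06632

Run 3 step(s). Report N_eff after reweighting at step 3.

N_eff = 7.9442

step 1: w=[0.0000, 0.0000, 0.0000, 0.0001, 0.0112, 0.0134, 0.0907, 0.3617, 0.4305, 0.0803, 0.0122, 0.0000, 0.0000, 0.0000]  mean=-0.1853  Neff=3.0190  idx=[5, 6, 7, 7, 7, 7, 7, 8, 8, 8, 8, 8, 8, 9]
step 2: w=[0.0000, 0.0000, 0.0002, 0.0002, 0.0002, 0.0002, 0.0002, 0.0184, 0.0184, 0.0184, 0.0184, 0.0184, 0.0184, 0.8889]  mean=0.9416  Neff=1.2624  idx=[8, 11, 13, 13, 13, 13, 13, 13, 13, 13, 13, 13, 13, 13]
step 3: w=[0.2242, 0.2242, 0.0460, 0.0460, 0.0460, 0.0460, 0.0460, 0.0460, 0.0460, 0.0460, 0.0460, 0.0460, 0.0460, 0.0460]  mean=0.6454  Neff=7.9442  idx=[0, 0, 0, 1, 1, 1, 3, 4, 6, 7, 9, 10, 12, 13]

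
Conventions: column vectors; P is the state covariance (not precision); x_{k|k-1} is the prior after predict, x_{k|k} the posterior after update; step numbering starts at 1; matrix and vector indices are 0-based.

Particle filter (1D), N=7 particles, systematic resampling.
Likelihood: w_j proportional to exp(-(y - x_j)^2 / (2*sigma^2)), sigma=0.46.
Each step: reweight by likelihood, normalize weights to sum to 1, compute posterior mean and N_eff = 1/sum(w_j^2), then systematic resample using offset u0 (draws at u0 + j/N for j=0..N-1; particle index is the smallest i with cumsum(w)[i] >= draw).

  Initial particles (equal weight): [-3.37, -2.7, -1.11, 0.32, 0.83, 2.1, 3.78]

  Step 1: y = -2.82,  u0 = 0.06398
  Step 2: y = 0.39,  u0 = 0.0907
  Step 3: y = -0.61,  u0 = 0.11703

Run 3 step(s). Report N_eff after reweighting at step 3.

step 1: w=[0.3359, 0.6635, 0.0007, 0.0000, 0.0000, 0.0000, 0.0000]  mean=-2.9239  Neff=1.8084  idx=[0, 0, 1, 1, 1, 1, 1]
step 2: w=[0.0000, 0.0000, 0.2000, 0.2000, 0.2000, 0.2000, 0.2000]  mean=-2.7000  Neff=5.0001  idx=[2, 3, 3, 4, 5, 6, 6]
step 3: w=[0.1429, 0.1429, 0.1429, 0.1429, 0.1429, 0.1429, 0.1429]  mean=-2.7000  Neff=7.0000  idx=[0, 1, 2, 3, 4, 5, 6]

N_eff = 7.0000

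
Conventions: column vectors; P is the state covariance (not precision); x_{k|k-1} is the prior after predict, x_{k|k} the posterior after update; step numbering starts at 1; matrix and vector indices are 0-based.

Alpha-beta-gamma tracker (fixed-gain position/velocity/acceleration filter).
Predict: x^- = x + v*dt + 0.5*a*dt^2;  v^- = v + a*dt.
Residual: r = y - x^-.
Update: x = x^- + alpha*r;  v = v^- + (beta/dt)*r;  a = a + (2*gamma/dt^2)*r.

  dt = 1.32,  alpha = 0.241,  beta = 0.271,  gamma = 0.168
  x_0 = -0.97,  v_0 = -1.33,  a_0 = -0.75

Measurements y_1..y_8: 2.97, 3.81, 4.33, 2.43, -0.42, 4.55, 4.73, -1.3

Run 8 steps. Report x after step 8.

step 1: x_pred=-3.3790  r=6.3490  x^+=-1.8489  v^+=-1.0165  a^+=0.4743
step 2: x_pred=-2.7775  r=6.5875  x^+=-1.1899  v^+=0.9620  a^+=1.7446
step 3: x_pred=1.5999  r=2.7301  x^+=2.2578  v^+=3.8254  a^+=2.2711
step 4: x_pred=9.2860  r=-6.8560  x^+=7.6337  v^+=5.4157  a^+=0.9490
step 5: x_pred=15.6093  r=-16.0293  x^+=11.7462  v^+=3.3776  a^+=-2.1420
step 6: x_pred=14.3385  r=-9.7885  x^+=11.9795  v^+=-1.4595  a^+=-4.0296
step 7: x_pred=6.5423  r=-1.8123  x^+=6.1055  v^+=-7.1507  a^+=-4.3791
step 8: x_pred=-7.1484  r=5.8484  x^+=-5.7389  v^+=-11.7304  a^+=-3.2513

x_post = -5.7389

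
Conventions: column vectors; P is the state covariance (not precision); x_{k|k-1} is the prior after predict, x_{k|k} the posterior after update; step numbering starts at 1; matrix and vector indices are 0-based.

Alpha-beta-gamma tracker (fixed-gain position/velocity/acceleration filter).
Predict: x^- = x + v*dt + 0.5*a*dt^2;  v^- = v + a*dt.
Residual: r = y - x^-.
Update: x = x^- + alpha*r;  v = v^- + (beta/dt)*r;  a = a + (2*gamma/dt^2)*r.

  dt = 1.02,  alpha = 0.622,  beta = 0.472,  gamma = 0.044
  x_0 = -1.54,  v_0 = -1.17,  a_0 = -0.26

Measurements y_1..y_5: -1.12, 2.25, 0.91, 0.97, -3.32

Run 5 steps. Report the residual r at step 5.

step 1: x_pred=-2.8687  r=1.7487  x^+=-1.7810  v^+=-0.6260  a^+=-0.1121
step 2: x_pred=-2.4778  r=4.7278  x^+=0.4629  v^+=1.4474  a^+=0.2878
step 3: x_pred=2.0890  r=-1.1790  x^+=1.3556  v^+=1.1954  a^+=0.1881
step 4: x_pred=2.6728  r=-1.7028  x^+=1.6137  v^+=0.5993  a^+=0.0441
step 5: x_pred=2.2479  r=-5.5679  x^+=-1.2153  v^+=-1.9323  a^+=-0.4269

resid = -5.5679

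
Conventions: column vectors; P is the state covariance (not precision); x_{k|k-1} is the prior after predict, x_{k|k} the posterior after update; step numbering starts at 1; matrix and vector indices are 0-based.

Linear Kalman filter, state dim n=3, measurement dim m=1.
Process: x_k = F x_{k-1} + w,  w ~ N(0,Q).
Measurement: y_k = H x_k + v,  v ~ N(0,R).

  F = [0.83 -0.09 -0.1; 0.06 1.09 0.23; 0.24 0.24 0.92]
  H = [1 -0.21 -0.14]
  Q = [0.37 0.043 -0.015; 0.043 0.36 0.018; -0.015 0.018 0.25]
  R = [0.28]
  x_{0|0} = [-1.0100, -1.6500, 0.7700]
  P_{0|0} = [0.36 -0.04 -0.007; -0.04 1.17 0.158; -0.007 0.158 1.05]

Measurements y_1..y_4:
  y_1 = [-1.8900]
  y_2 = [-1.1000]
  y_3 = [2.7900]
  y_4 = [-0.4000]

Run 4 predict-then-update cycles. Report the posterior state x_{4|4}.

x_post = [-0.1608, -1.8652, -1.0244]

step 1: x^-=[-0.7668, -1.6820, 0.0700]  P^-=[0.6480 -0.1358 -0.0943; -0.1358 1.8807 0.7068; -0.0943 0.7068 1.2889]  S=[1.1612]  K=[0.5940; -0.5423; -0.3645]  nu=[-1.4666]  x^+=[-1.6379, -0.8867, 0.6045]  P^+=[0.2383 0.2382 0.1570; 0.2382 1.5393 0.4773; 0.1570 0.4773 1.1347]
step 2: x^-=[-1.3401, -0.9257, -0.0497]  P^-=[0.5049 0.0591 0.0023; 0.0591 2.5245 1.2523; 0.0023 1.2523 1.6204]  S=[0.9762]  K=[0.5042; -0.6621; -0.4994]  nu=[0.0387]  x^+=[-1.3206, -0.9514, -0.0691]  P^+=[0.2568 0.3850 0.2481; 0.3850 2.0966 0.9295; 0.2481 0.9295 1.3769]
step 3: x^-=[-1.0035, -1.1321, -0.6088]  P^-=[0.4957 0.0900 0.0168; 0.0900 3.4480 1.9786; 0.0168 1.9786 2.1153]  S=[1.0430]  K=[0.4548; -0.8735; -0.6662]  nu=[3.4706]  x^+=[0.5750, -4.1637, -2.9209]  P^+=[0.2799 0.5044 0.3329; 0.5044 2.6522 1.3716; 0.3329 1.3716 1.6524]
step 4: x^-=[1.1441, -5.1757, -3.5485]  P^-=[0.4949 0.0960 0.0207; 0.0960 4.3623 2.6926; 0.0207 2.6926 2.6283]  S=[1.1310]  K=[0.4172; -1.0584; -0.8070]  nu=[-3.1278]  x^+=[-0.1608, -1.8652, -1.0244]  P^+=[0.2981 0.5954 0.4015; 0.5954 3.0954 1.7266; 0.4015 1.7266 1.8918]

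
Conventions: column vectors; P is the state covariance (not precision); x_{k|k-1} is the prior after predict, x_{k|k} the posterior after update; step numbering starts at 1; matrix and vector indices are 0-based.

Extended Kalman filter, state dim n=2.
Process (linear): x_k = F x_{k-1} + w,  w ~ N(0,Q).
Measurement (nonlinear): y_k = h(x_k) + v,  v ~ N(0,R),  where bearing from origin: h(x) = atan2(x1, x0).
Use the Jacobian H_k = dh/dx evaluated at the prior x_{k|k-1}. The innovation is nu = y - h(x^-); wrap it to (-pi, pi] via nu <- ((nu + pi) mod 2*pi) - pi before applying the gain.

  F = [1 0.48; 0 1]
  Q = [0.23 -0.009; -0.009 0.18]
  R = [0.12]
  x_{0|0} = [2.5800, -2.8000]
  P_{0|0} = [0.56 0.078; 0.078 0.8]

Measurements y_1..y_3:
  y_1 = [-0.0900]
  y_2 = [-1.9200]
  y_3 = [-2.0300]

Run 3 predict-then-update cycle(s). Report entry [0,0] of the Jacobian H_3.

step 1: x^-=[1.2360, -2.8000]  P^-=[1.0492 0.4530; 0.4530 0.9800]  H_jac=[0.2989 0.1319]  S=[0.2665]  K=[1.4009; 0.9932]  nu=[1.0651]  x^+=[2.7281, -1.7422]  P^+=[0.5261 0.0822; 0.0822 0.7171]
step 2: x^-=[1.8918, -1.7422]  P^-=[1.0003 0.4174; 0.4174 0.8971]  H_jac=[0.2634 0.2860]  S=[0.3257]  K=[1.1755; 1.1254]  nu=[-1.1758]  x^+=[0.5097, -3.0654]  P^+=[0.5502 -0.0135; -0.0135 0.4846]
step 3: x^-=[-0.9617, -3.0654]  P^-=[0.8789 0.2101; 0.2101 0.6646]  H_jac=[0.2970 -0.0932]  S=[0.1917]  K=[1.2597; 0.0025]  nu=[-0.1552]  x^+=[-1.1572, -3.0658]  P^+=[0.5747 0.2095; 0.2095 0.6646]

H_jac[0,0] = 0.2970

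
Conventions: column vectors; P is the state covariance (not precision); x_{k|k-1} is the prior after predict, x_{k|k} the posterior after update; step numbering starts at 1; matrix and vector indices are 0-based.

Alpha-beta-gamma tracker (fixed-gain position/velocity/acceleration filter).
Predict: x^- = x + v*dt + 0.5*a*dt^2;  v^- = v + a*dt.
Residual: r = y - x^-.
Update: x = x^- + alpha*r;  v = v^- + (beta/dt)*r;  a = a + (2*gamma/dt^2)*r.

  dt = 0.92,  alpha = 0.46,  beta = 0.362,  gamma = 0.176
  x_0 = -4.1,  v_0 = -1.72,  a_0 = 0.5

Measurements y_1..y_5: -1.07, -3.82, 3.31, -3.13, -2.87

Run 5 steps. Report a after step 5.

step 1: x_pred=-5.4708  r=4.4008  x^+=-3.4464  v^+=0.4716  a^+=2.3302
step 2: x_pred=-2.0264  r=-1.7936  x^+=-2.8515  v^+=1.9097  a^+=1.5843
step 3: x_pred=-0.4241  r=3.7341  x^+=1.2936  v^+=4.8365  a^+=3.1372
step 4: x_pred=7.0708  r=-10.2008  x^+=2.3784  v^+=3.7089  a^+=-1.1051
step 5: x_pred=5.3230  r=-8.1930  x^+=1.5542  v^+=-0.5315  a^+=-4.5124

a_post = -4.5124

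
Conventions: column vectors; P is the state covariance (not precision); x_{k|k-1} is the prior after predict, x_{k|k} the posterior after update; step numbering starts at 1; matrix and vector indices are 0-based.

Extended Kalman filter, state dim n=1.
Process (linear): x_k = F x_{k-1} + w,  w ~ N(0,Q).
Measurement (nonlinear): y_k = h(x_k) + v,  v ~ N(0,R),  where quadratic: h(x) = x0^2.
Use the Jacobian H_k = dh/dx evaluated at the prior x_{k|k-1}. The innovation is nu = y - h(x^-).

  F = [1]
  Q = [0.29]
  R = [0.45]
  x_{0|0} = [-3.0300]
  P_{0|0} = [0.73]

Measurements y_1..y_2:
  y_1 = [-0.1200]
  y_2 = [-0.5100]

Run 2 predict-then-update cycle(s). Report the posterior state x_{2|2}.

step 1: x^-=[-3.0300]  P^-=[1.0200]  H_jac=[-6.0600]  S=[37.9081]  K=[-0.1631]  nu=[-9.3009]  x^+=[-1.5134]  P^+=[0.0121]
step 2: x^-=[-1.5134]  P^-=[0.3021]  H_jac=[-3.0268]  S=[3.2178]  K=[-0.2842]  nu=[-2.8004]  x^+=[-0.7176]  P^+=[0.0422]

x_post = [-0.7176]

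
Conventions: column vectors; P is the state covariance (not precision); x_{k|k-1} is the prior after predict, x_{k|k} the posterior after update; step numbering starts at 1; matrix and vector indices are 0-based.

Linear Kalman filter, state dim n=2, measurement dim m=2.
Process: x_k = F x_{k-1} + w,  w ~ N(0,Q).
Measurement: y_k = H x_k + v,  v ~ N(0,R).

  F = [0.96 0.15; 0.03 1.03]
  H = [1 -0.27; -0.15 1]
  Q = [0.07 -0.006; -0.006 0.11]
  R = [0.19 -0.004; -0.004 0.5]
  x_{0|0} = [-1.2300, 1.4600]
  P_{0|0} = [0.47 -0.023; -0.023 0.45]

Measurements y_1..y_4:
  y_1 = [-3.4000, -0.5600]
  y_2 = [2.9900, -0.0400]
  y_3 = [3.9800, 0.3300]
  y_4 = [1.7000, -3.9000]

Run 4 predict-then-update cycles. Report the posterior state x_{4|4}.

step 1: x^-=[-0.9618, 1.4669]  P^-=[0.5067 0.0542; 0.0542 0.5864]  S=[0.7101 -0.1819; -0.1819 1.0815]  K=[0.7187 0.1007; -0.0101 0.5330]  nu=[-2.0421, -2.1712]  x^+=[-2.6481, 0.3303]  P^+=[0.1553 0.0708; 0.0708 0.2771]
step 2: x^-=[-2.4927, 0.2608]  P^-=[0.2397 0.1116; 0.1116 0.4085]  S=[0.3992 -0.0341; -0.0341 0.8805]  K=[0.5341 0.1066; 0.0414 0.4466]  nu=[5.5531, -0.6747]  x^+=[0.4011, 0.1895]  P^+=[0.1197 0.0691; 0.0691 0.2335]
step 3: x^-=[0.4135, 0.2073]  P^-=[0.2055 0.1022; 0.1022 0.3621]  S=[0.3667 -0.0263; -0.0263 0.8361]  K=[0.4923 0.1008; 0.0419 0.4161]  nu=[3.6225, 0.1848]  x^+=[2.2157, 0.4358]  P^+=[0.1107 0.0651; 0.0651 0.2176]
step 4: x^-=[2.1924, 0.5153]  P^-=[0.1957 0.0954; 0.0954 0.3450]  S=[0.3593 -0.0272; -0.0272 0.8208]  K=[0.4802 0.0964; 0.0369 0.4041]  nu=[-0.3533, -4.0865]  x^+=[1.6287, -1.1492]  P^+=[0.1077 0.0624; 0.0624 0.2113]

x_post = [1.6287, -1.1492]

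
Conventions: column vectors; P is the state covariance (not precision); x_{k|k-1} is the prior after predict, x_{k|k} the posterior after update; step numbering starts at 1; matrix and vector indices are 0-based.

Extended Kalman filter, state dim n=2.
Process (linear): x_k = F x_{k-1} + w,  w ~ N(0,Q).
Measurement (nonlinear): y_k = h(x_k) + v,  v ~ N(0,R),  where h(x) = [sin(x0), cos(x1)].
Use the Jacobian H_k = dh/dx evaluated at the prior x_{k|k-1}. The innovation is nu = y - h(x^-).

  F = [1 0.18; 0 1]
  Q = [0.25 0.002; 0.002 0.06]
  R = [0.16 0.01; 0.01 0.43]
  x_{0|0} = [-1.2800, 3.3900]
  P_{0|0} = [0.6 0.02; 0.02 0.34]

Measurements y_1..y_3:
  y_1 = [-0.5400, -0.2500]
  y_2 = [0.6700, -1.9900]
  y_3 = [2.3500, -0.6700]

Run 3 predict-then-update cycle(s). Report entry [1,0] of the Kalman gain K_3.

step 1: x^-=[-0.6698, 3.3900]  P^-=[0.8682 0.0832; 0.0832 0.4000]  H_jac=[0.7839 0.0000; 0.0000 0.2459]  S=[0.6936 0.0260; 0.0260 0.4542]  K=[0.9818 -0.0112; 0.0861 0.2116]  nu=[0.0808, 0.7193]  x^+=[-0.5985, 3.5492]  P^+=[0.2002 0.0203; 0.0203 0.3736]
step 2: x^-=[0.0403, 3.5492]  P^-=[0.4696 0.0895; 0.0895 0.4336]  H_jac=[0.9992 0.0000; 0.0000 0.3964]  S=[0.6289 0.0455; 0.0455 0.4981]  K=[0.7460 0.0032; 0.1181 0.3342]  nu=[0.6297, -1.0719]  x^+=[0.5066, 3.2652]  P^+=[0.1195 0.0223; 0.0223 0.3656]
step 3: x^-=[1.0944, 3.2652]  P^-=[0.3893 0.0901; 0.0901 0.4256]  H_jac=[0.4586 0.0000; 0.0000 0.1233]  S=[0.2419 0.0151; 0.0151 0.4365]  K=[0.7382 -0.0001; 0.1636 0.1146]  nu=[1.4614, 0.3224]  x^+=[2.1731, 3.5412]  P^+=[0.2575 0.0596; 0.0596 0.4128]

K[1,0] = 0.1636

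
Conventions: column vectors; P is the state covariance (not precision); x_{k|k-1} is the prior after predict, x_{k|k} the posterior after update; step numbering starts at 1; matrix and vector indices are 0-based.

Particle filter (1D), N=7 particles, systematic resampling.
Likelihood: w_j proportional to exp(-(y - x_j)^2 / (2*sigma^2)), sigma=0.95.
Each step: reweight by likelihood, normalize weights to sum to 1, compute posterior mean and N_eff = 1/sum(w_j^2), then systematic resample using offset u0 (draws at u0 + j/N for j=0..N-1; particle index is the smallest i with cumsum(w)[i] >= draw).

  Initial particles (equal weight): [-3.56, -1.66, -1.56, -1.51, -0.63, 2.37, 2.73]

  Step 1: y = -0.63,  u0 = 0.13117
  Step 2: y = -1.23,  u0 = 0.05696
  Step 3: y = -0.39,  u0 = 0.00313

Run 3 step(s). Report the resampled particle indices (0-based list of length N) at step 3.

resampled_idx = [0, 1, 3, 4, 4, 5, 6]

step 1: w=[0.0030, 0.1954, 0.2178, 0.2290, 0.3517, 0.0024, 0.0007]  mean=-1.2347  Neff=3.8202  idx=[1, 2, 3, 3, 4, 4, 4]
step 2: w=[0.1452, 0.1514, 0.1540, 0.1540, 0.1318, 0.1318, 0.1318]  mean=-1.1915  Neff=6.9660  idx=[0, 1, 2, 3, 4, 5, 6]
step 3: w=[0.0856, 0.0980, 0.1044, 0.1044, 0.2026, 0.2026, 0.2026]  mean=-0.9930  Neff=6.1801  idx=[0, 1, 3, 4, 4, 5, 6]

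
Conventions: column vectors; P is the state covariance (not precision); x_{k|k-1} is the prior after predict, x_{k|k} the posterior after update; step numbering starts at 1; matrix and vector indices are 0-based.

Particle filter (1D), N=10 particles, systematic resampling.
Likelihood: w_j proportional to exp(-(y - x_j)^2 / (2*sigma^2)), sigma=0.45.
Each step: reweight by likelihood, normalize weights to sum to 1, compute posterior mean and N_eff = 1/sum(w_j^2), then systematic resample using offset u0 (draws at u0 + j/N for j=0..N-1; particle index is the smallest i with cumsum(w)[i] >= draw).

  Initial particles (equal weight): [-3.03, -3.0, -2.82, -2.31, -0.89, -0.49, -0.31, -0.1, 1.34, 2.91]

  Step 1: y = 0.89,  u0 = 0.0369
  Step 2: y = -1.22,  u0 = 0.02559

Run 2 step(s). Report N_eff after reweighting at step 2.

step 1: w=[0.0000, 0.0000, 0.0000, 0.0000, 0.0005, 0.0124, 0.0389, 0.1212, 0.8269, 0.0001]  mean=1.0774  Neff=1.4284  idx=[6, 7, 8, 8, 8, 8, 8, 8, 8, 8]
step 2: w=[0.7413, 0.2587, 0.0000, 0.0000, 0.0000, 0.0000, 0.0000, 0.0000, 0.0000, 0.0000]  mean=-0.2557  Neff=1.6223  idx=[0, 0, 0, 0, 0, 0, 0, 0, 1, 1]

N_eff = 1.6223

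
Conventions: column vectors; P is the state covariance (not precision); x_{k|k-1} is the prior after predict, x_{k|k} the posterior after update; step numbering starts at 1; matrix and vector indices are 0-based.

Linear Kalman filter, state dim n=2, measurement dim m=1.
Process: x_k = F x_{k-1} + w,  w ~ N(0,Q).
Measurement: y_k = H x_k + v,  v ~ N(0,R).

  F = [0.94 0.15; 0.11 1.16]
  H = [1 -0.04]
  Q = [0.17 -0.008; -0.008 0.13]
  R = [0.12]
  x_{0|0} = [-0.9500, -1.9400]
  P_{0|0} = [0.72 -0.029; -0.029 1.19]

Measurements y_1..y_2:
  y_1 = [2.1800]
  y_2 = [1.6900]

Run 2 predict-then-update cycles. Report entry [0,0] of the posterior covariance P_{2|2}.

P_post[0,0] = 0.0963

step 1: x^-=[-1.1840, -2.3549]  P^-=[0.8248 0.2414; 0.2414 1.7326]  S=[0.9282]  K=[0.8781; 0.1854]  nu=[3.2698]  x^+=[1.6873, -1.7487]  P^+=[0.1090 0.0903; 0.0903 1.7007]
step 2: x^-=[1.3238, -1.8428]  P^-=[0.3300 0.3991; 0.3991 2.4428]  S=[0.4220]  K=[0.7442; 0.7142]  nu=[0.2925]  x^+=[1.5415, -1.6339]  P^+=[0.0963 0.1748; 0.1748 2.2275]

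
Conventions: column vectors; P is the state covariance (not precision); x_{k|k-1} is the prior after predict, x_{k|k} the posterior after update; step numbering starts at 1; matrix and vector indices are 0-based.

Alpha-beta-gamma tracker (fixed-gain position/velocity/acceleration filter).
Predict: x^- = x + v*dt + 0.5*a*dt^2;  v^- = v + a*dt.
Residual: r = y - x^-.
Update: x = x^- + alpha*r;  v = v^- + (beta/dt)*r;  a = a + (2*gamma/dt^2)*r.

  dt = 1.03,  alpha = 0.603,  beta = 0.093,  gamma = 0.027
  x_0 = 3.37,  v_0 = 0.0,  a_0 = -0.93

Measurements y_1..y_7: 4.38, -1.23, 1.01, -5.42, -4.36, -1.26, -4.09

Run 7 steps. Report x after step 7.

step 1: x_pred=2.8767  r=1.5033  x^+=3.7832  v^+=-0.8222  a^+=-0.8535
step 2: x_pred=2.4836  r=-3.7136  x^+=0.2443  v^+=-2.0366  a^+=-1.0425
step 3: x_pred=-2.4063  r=3.4163  x^+=-0.3463  v^+=-2.8019  a^+=-0.8686
step 4: x_pred=-3.6930  r=-1.7270  x^+=-4.7344  v^+=-3.8525  a^+=-0.9565
step 5: x_pred=-9.2098  r=4.8498  x^+=-6.2854  v^+=-4.3998  a^+=-0.7097
step 6: x_pred=-11.1936  r=9.9336  x^+=-5.2036  v^+=-4.2338  a^+=-0.2040
step 7: x_pred=-9.6727  r=5.5827  x^+=-6.3063  v^+=-3.9399  a^+=0.0801

x_post = -6.3063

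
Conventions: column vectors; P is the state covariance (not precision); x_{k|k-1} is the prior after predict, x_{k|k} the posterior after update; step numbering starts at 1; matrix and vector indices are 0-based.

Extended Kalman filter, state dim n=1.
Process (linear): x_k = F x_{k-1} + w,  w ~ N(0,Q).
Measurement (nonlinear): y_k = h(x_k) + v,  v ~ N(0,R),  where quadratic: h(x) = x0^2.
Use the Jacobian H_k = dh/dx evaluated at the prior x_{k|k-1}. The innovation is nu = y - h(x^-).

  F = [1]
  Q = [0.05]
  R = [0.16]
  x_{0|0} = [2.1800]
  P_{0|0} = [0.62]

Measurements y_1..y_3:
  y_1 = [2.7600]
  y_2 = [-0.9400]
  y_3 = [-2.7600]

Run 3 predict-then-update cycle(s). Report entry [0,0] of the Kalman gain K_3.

step 1: x^-=[2.1800]  P^-=[0.6700]  H_jac=[4.3600]  S=[12.8964]  K=[0.2265]  nu=[-1.9924]  x^+=[1.7287]  P^+=[0.0083]
step 2: x^-=[1.7287]  P^-=[0.0583]  H_jac=[3.4574]  S=[0.8570]  K=[0.2352]  nu=[-3.9284]  x^+=[0.8046]  P^+=[0.0109]
step 3: x^-=[0.8046]  P^-=[0.0609]  H_jac=[1.6092]  S=[0.3177]  K=[0.3084]  nu=[-3.4074]  x^+=[-0.2463]  P^+=[0.0307]

K[0,0] = 0.3084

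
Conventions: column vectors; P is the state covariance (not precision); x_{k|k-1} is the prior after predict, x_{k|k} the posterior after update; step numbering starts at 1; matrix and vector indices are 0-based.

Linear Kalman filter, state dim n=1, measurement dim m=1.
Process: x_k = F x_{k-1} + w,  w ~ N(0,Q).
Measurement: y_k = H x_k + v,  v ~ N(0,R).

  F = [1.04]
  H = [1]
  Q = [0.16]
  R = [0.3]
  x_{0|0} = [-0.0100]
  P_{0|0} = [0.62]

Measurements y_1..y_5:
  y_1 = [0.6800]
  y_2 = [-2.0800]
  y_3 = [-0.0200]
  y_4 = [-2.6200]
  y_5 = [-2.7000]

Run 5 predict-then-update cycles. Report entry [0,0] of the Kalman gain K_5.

K[0,0] = 0.5244

step 1: x^-=[-0.0104]  P^-=[0.8306]  S=[1.1306]  K=[0.7347]  nu=[0.6904]  x^+=[0.4968]  P^+=[0.2204]
step 2: x^-=[0.5167]  P^-=[0.3984]  S=[0.6984]  K=[0.5704]  nu=[-2.5967]  x^+=[-0.9646]  P^+=[0.1711]
step 3: x^-=[-1.0031]  P^-=[0.3451]  S=[0.6451]  K=[0.5350]  nu=[0.9831]  x^+=[-0.4772]  P^+=[0.1605]
step 4: x^-=[-0.4963]  P^-=[0.3336]  S=[0.6336]  K=[0.5265]  nu=[-2.1237]  x^+=[-1.6144]  P^+=[0.1580]
step 5: x^-=[-1.6790]  P^-=[0.3308]  S=[0.6308]  K=[0.5244]  nu=[-1.0210]  x^+=[-2.2145]  P^+=[0.1573]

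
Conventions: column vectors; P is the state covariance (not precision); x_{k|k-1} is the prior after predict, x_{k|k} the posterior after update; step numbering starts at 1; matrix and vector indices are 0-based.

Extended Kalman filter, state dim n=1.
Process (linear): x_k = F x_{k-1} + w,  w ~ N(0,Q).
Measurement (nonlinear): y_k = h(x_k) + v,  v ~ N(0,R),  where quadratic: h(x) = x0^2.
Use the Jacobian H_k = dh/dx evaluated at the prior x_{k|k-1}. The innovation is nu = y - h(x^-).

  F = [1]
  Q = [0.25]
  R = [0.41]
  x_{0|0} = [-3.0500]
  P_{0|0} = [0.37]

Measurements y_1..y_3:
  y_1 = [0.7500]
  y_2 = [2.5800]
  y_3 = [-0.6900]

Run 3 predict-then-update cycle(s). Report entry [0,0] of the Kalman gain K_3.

K[0,0] = -0.2717

step 1: x^-=[-3.0500]  P^-=[0.6200]  H_jac=[-6.1000]  S=[23.4802]  K=[-0.1611]  nu=[-8.5525]  x^+=[-1.6724]  P^+=[0.0108]
step 2: x^-=[-1.6724]  P^-=[0.2608]  H_jac=[-3.3449]  S=[3.3282]  K=[-0.2621]  nu=[-0.2170]  x^+=[-1.6155]  P^+=[0.0321]
step 3: x^-=[-1.6155]  P^-=[0.2821]  H_jac=[-3.2311]  S=[3.3554]  K=[-0.2717]  nu=[-3.3000]  x^+=[-0.7190]  P^+=[0.0345]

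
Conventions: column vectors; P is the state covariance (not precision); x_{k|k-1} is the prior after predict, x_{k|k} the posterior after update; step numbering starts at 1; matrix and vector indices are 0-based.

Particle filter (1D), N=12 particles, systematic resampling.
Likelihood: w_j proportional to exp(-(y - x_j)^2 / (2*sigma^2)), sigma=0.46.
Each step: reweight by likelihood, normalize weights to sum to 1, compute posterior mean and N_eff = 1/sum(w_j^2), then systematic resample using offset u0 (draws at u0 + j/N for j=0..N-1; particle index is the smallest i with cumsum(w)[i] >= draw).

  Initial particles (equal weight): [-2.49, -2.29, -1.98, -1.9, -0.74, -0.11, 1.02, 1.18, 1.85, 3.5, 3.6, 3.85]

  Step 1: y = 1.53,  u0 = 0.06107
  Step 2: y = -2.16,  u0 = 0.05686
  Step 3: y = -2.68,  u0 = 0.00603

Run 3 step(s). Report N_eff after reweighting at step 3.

N_eff = 11.1117

step 1: w=[0.0000, 0.0000, 0.0000, 0.0000, 0.0000, 0.0008, 0.2605, 0.3605, 0.3781, 0.0001, 0.0000, 0.0000]  mean=1.3907  Neff=2.9344  idx=[6, 6, 6, 7, 7, 7, 7, 8, 8, 8, 8, 8]
step 2: w=[0.2994, 0.2994, 0.2994, 0.0255, 0.0255, 0.0255, 0.0255, 0.0000, 0.0000, 0.0000, 0.0000, 0.0000]  mean=1.0363  Neff=3.6831  idx=[0, 0, 0, 1, 1, 1, 1, 2, 2, 2, 2, 5]
step 3: w=[0.0904, 0.0904, 0.0904, 0.0904, 0.0904, 0.0904, 0.0904, 0.0904, 0.0904, 0.0904, 0.0904, 0.0052]  mean=1.0208  Neff=11.1117  idx=[0, 0, 1, 2, 3, 4, 5, 6, 7, 8, 9, 10]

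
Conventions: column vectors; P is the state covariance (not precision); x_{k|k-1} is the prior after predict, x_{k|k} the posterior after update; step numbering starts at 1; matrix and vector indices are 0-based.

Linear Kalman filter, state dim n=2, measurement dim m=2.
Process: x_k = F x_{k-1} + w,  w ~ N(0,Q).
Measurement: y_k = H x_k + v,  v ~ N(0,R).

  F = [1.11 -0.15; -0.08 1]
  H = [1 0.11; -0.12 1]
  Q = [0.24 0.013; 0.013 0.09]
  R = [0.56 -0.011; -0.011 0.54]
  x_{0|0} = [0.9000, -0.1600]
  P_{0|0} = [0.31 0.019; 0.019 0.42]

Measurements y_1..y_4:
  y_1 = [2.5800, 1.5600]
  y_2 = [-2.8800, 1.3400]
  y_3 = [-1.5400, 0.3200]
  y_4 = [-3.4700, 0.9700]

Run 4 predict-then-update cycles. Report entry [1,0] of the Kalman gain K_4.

step 1: x^-=[1.0230, -0.2320]  P^-=[0.6251 -0.0562; -0.0562 0.5089]  S=[1.1789 -0.0855; -0.0855 1.0714]  K=[0.5191 -0.0810; 0.0349 0.4841]  nu=[1.5825, 1.9148]  x^+=[1.6893, 0.7502]  P^+=[0.2932 -0.0143; -0.0143 0.2593]
step 2: x^-=[1.7626, 0.6150]  P^-=[0.6118 -0.0680; -0.0680 0.3535]  S=[1.1611 -0.1126; -0.1126 0.9186]  K=[0.5116 -0.0912; 0.0133 0.3953]  nu=[-4.7103, 0.9365]  x^+=[-0.7327, 0.9226]  P^+=[0.2897 -0.0201; -0.0201 0.2109]
step 3: x^-=[-0.9517, 0.9813]  P^-=[0.6084 -0.0669; -0.0669 0.3060]  S=[1.1574 -0.1164; -0.1164 0.8708]  K=[0.5100 -0.0925; 0.0076 0.3616]  nu=[-0.6963, -0.7755]  x^+=[-1.2350, 0.6955]  P^+=[0.2889 -0.0209; -0.0209 0.1927]
step 4: x^-=[-1.4752, 0.7943]  P^-=[0.6073 -0.0650; -0.0650 0.2879]  S=[1.1565 -0.1164; -0.1164 0.8522]  K=[0.5097 -0.0922; 0.0062 0.3478]  nu=[-2.0822, -0.0014]  x^+=[-2.5363, 0.7810]  P^+=[0.2887 -0.0208; -0.0208 0.1852]

K[1,0] = 0.0062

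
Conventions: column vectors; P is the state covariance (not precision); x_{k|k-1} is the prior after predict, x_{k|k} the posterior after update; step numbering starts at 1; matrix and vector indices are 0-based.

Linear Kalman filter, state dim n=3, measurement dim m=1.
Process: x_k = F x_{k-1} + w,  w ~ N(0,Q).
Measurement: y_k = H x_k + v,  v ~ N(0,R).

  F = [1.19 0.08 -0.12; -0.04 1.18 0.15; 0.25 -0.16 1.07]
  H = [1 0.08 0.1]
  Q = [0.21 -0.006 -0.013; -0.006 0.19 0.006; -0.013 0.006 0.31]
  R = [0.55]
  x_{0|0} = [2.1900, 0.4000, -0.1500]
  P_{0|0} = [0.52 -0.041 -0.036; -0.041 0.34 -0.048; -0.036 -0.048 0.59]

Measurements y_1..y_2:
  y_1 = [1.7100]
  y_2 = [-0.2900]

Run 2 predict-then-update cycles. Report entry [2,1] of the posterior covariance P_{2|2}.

P_post[2,1] = -0.0252

step 1: x^-=[2.6561, 0.3619, 0.3230]  P^-=[0.9604 -0.0671 0.0188; -0.0671 0.6648 -0.0403; 0.0188 -0.0403 1.0272]  S=[1.5173]  K=[0.6307; -0.0118; 0.0780]  nu=[-1.0074]  x^+=[2.0208, 0.3738, 0.2445]  P^+=[0.3569 -0.0558 -0.0558; -0.0558 0.6646 -0.0389; -0.0558 -0.0389 1.0179]
step 2: x^-=[2.4053, 0.3969, 0.7070]  P^-=[0.7404 -0.0619 -0.1100; -0.0619 1.1311 -0.0244; -0.1100 -0.0244 1.5027]  S=[1.2804]  K=[0.5658; 0.0204; 0.0299]  nu=[-2.7978]  x^+=[0.8223, 0.3398, 0.6232]  P^+=[0.3305 -0.0767 -0.1317; -0.0767 1.1305 -0.0252; -0.1317 -0.0252 1.5015]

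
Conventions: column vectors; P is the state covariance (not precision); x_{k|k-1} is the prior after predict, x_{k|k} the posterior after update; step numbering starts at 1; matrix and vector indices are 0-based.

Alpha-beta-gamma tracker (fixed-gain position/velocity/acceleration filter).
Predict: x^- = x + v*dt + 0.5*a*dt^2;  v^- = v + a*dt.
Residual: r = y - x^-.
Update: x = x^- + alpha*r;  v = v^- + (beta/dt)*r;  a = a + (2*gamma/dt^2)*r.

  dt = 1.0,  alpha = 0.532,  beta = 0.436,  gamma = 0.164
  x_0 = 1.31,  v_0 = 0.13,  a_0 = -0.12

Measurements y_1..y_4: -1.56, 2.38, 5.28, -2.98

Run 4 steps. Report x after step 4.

step 1: x_pred=1.3800  r=-2.9400  x^+=-0.1841  v^+=-1.2718  a^+=-1.0843
step 2: x_pred=-1.9981  r=4.3781  x^+=0.3311  v^+=-0.4473  a^+=0.3517
step 3: x_pred=0.0596  r=5.2204  x^+=2.8368  v^+=2.1805  a^+=2.0640
step 4: x_pred=6.0493  r=-9.0293  x^+=1.2457  v^+=0.3077  a^+=-0.8976

x_post = 1.2457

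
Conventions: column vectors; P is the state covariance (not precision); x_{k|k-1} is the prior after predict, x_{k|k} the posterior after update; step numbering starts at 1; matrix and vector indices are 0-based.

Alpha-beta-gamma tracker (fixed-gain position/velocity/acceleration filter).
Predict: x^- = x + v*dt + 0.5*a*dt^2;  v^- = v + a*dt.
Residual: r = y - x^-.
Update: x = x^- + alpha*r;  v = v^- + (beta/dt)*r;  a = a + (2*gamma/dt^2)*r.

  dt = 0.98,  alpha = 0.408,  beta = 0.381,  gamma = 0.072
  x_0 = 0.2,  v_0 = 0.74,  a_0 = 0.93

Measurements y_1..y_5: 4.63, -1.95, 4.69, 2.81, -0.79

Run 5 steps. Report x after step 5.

step 1: x_pred=1.3718  r=3.2582  x^+=2.7011  v^+=2.9181  a^+=1.4185
step 2: x_pred=6.2421  r=-8.1921  x^+=2.8997  v^+=1.1234  a^+=0.1902
step 3: x_pred=4.0920  r=0.5980  x^+=4.3360  v^+=1.5423  a^+=0.2799
step 4: x_pred=5.9819  r=-3.1719  x^+=4.6877  v^+=0.5835  a^+=-0.1957
step 5: x_pred=5.1656  r=-5.9556  x^+=2.7357  v^+=-1.9237  a^+=-1.0886

x_post = 2.7357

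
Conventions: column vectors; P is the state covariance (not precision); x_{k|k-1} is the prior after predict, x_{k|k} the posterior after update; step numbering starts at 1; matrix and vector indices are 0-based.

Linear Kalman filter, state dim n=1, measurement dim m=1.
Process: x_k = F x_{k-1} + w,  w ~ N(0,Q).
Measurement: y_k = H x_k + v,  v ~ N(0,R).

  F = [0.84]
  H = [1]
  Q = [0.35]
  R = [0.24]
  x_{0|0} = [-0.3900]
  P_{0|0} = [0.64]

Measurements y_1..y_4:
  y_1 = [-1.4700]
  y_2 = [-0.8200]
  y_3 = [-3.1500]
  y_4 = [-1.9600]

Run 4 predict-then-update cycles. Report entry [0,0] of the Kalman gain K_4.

K[0,0] = 0.6579

step 1: x^-=[-0.3276]  P^-=[0.8016]  S=[1.0416]  K=[0.7696]  nu=[-1.1424]  x^+=[-1.2068]  P^+=[0.1847]
step 2: x^-=[-1.0137]  P^-=[0.4803]  S=[0.7203]  K=[0.6668]  nu=[0.1937]  x^+=[-0.8845]  P^+=[0.1600]
step 3: x^-=[-0.7430]  P^-=[0.4629]  S=[0.7029]  K=[0.6586]  nu=[-2.4070]  x^+=[-2.3282]  P^+=[0.1581]
step 4: x^-=[-1.9557]  P^-=[0.4615]  S=[0.7015]  K=[0.6579]  nu=[-0.0043]  x^+=[-1.9585]  P^+=[0.1579]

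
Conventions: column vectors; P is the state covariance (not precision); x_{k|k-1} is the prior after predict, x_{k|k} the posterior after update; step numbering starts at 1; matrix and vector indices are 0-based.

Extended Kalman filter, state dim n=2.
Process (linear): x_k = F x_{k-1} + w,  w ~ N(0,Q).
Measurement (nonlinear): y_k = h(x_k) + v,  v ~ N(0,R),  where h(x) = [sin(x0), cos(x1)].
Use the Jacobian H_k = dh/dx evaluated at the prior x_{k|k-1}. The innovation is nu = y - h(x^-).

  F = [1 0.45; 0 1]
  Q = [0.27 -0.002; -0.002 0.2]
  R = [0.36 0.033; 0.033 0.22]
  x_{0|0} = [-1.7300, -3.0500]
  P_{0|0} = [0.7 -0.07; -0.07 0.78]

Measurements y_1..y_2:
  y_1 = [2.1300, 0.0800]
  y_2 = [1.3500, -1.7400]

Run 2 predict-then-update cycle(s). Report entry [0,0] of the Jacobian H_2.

step 1: x^-=[-3.1025, -3.0500]  P^-=[1.0650 0.2790; 0.2790 0.9800]  H_jac=[-0.9992 0.0000; 0.0000 0.0915]  S=[1.4233 0.0075; 0.0075 0.2282]  K=[-0.7484 0.1364; -0.1980 0.3993]  nu=[2.1691, 1.0758]  x^+=[-4.5790, -3.0498]  P^+=[0.2651 0.0581; 0.0581 0.8890]
step 2: x^-=[-5.9514, -3.0498]  P^-=[0.7675 0.4562; 0.4562 1.0890]  H_jac=[0.9455 0.0000; 0.0000 0.0916]  S=[1.0460 0.0725; 0.0725 0.2291]  K=[0.6963 -0.0380; 0.3907 0.3118]  nu=[1.0243, -0.7442]  x^+=[-5.2100, -2.8816]  P^+=[0.2638 0.1597; 0.1597 0.8894]

H_jac[0,0] = 0.9455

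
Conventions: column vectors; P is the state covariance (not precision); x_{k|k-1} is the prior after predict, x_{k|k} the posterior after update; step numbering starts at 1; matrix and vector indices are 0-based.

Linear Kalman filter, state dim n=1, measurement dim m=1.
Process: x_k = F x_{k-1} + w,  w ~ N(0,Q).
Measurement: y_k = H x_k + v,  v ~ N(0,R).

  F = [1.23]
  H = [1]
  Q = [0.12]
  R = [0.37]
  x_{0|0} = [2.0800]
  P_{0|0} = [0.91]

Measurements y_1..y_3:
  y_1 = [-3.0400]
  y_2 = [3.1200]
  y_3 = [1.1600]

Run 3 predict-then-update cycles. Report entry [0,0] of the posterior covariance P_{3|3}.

P_post[0,0] = 0.2049

step 1: x^-=[2.5584]  P^-=[1.4967]  S=[1.8667]  K=[0.8018]  nu=[-5.5984]  x^+=[-1.9304]  P^+=[0.2967]
step 2: x^-=[-2.3743]  P^-=[0.5688]  S=[0.9388]  K=[0.6059]  nu=[5.4943]  x^+=[0.9546]  P^+=[0.2242]
step 3: x^-=[1.1742]  P^-=[0.4592]  S=[0.8292]  K=[0.5538]  nu=[-0.0142]  x^+=[1.1663]  P^+=[0.2049]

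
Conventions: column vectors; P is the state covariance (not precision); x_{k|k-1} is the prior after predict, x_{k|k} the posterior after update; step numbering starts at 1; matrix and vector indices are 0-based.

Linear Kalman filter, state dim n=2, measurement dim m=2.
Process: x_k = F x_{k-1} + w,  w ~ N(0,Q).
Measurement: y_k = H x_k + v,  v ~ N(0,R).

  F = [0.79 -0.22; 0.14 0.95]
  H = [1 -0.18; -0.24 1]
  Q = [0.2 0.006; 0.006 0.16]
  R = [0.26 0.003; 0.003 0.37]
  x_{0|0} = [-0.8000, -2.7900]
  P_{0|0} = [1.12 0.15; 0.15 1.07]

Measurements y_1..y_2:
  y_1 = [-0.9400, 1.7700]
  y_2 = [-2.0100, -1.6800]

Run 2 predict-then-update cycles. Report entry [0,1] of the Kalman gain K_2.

step 1: x^-=[-0.0182, -2.7625]  P^-=[0.8986 0.0142; 0.0142 1.1875]  S=[1.1920 -0.4116; -0.4116 1.6025]  K=[0.7773 0.0739; 0.0963 0.7637]  nu=[-1.4190, 4.5281]  x^+=[-0.7864, 0.5588]  P^+=[0.2170 0.0818; 0.0818 0.3025]
step 2: x^-=[-0.7442, 0.4208]  P^-=[0.3217 0.0256; 0.0256 0.4590]  S=[0.5873 -0.1301; -0.1301 0.8352]  K=[0.5450 0.0231; 0.0239 0.5459]  nu=[-1.1900, -2.2794]  x^+=[-1.4455, -0.8520]  P^+=[0.1501 0.0462; 0.0462 0.2131]

K[0,1] = 0.0231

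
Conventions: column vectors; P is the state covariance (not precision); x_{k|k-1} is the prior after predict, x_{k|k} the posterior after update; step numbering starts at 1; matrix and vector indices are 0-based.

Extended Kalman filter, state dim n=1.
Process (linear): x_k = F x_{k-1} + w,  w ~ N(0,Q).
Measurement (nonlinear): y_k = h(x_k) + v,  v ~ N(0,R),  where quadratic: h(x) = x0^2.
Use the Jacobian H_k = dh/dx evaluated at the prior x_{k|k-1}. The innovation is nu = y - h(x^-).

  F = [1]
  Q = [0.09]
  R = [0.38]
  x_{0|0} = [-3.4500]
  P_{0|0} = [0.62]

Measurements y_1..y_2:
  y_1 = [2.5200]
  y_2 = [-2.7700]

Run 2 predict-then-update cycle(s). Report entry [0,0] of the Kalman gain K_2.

step 1: x^-=[-3.4500]  P^-=[0.7100]  H_jac=[-6.9000]  S=[34.1831]  K=[-0.1433]  nu=[-9.3825]  x^+=[-2.1053]  P^+=[0.0079]
step 2: x^-=[-2.1053]  P^-=[0.0979]  H_jac=[-4.2107]  S=[2.1156]  K=[-0.1948]  nu=[-7.2024]  x^+=[-0.7021]  P^+=[0.0176]

K[0,0] = -0.1948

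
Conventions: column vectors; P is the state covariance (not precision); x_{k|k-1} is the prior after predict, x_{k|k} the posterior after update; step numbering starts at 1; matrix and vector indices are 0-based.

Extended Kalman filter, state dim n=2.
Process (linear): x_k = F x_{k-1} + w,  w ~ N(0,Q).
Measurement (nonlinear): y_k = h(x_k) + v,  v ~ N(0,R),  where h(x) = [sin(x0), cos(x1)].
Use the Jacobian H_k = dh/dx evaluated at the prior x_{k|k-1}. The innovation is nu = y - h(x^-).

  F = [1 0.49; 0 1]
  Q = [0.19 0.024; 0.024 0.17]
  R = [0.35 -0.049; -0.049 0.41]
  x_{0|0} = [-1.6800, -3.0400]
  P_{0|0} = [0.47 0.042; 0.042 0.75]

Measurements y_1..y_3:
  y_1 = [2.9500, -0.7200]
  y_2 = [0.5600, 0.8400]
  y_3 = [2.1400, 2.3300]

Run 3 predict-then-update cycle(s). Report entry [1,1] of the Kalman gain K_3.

step 1: x^-=[-3.1696, -3.0400]  P^-=[0.8812 0.4335; 0.4335 0.9200]  H_jac=[-0.9996 0.0000; 0.0000 0.1014]  S=[1.2305 -0.0929; -0.0929 0.4195]  K=[-0.7200 -0.0547; -0.3411 0.1469]  nu=[2.9220, 0.2748]  x^+=[-5.2884, -3.9962]  P^+=[0.2494 0.1266; 0.1266 0.7585]
step 2: x^-=[-7.2466, -3.9962]  P^-=[0.7456 0.5223; 0.5223 0.9285]  H_jac=[0.5707 0.0000; 0.0000 -0.7543]  S=[0.5929 -0.2738; -0.2738 0.9383]  K=[0.6055 -0.2432; 0.1826 -0.6931]  nu=[1.3811, 1.4965]  x^+=[-6.7743, -4.7813]  P^+=[0.3922 0.1715; 0.1715 0.3886]
step 3: x^-=[-9.1171, -4.7813]  P^-=[0.8435 0.3859; 0.3859 0.5586]  H_jac=[-0.9530 0.0000; 0.0000 -0.9976]  S=[1.1162 0.3179; 0.3179 0.9660]  K=[-0.6695 -0.1782; -0.1823 -0.5169]  nu=[2.4429, 2.2612]  x^+=[-11.1556, -6.3954]  P^+=[0.2367 0.0404; 0.0404 0.2035]

K[1,1] = -0.5169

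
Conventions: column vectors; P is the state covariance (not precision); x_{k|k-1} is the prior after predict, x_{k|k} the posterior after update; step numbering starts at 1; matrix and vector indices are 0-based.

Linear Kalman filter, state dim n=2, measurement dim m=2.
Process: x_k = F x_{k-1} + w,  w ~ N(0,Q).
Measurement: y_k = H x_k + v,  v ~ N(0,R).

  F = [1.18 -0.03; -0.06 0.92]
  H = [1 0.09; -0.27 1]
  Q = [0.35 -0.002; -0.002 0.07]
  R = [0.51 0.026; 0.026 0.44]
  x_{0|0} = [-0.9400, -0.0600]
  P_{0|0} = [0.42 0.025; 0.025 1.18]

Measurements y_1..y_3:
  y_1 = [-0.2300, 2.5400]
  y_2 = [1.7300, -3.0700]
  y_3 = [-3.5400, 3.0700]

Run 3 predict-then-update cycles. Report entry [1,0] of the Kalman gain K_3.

step 1: x^-=[-1.1074, 0.0012]  P^-=[0.9341 -0.0371; -0.0371 1.0675]  S=[1.4461 -0.1663; -0.1663 1.5956]  K=[0.6304 -0.1156; 0.1199 0.6878]  nu=[0.8773, 2.2398]  x^+=[-0.8133, 1.6469]  P^+=[0.3139 0.0503; 0.0503 0.3193]
step 2: x^-=[-1.0091, 1.5639]  P^-=[0.7839 0.0216; 0.0216 0.3359]  S=[1.3005 -0.1343; -0.1343 0.8213]  K=[0.5903 -0.1348; 0.0828 0.4153]  nu=[2.5984, -4.9064]  x^+=[1.1862, -0.2588]  P^+=[0.2944 0.0355; 0.0355 0.1945]
step 3: x^-=[1.4075, -0.3093]  P^-=[0.7575 0.0104; 0.0104 0.2318]  S=[1.2713 -0.1475; -0.1475 0.7214]  K=[0.5791 -0.1507; 0.0629 0.3302]  nu=[-4.9196, 3.7593]  x^+=[-2.0081, 0.6227]  P^+=[0.2890 0.0268; 0.0268 0.1542]

K[1,0] = 0.0629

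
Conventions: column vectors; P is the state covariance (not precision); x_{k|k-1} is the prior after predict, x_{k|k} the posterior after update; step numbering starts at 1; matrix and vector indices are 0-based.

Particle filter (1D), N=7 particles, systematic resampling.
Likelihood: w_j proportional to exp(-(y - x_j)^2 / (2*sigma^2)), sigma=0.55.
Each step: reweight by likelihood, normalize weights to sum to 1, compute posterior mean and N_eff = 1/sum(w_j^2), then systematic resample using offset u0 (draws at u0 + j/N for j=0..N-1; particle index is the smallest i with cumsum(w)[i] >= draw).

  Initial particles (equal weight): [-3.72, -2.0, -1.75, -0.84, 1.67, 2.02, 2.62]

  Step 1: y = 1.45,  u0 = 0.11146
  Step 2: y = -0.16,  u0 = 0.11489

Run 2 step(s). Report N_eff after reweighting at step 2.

step 1: w=[0.0000, 0.0000, 0.0000, 0.0001, 0.5727, 0.3626, 0.0646]  mean=1.8580  Neff=2.1568  idx=[4, 4, 4, 4, 5, 5, 6]
step 2: w=[0.2382, 0.2382, 0.2382, 0.2382, 0.0234, 0.0234, 0.0002]  mean=1.6866  Neff=4.3832  idx=[0, 1, 1, 2, 2, 3, 4]

N_eff = 4.3832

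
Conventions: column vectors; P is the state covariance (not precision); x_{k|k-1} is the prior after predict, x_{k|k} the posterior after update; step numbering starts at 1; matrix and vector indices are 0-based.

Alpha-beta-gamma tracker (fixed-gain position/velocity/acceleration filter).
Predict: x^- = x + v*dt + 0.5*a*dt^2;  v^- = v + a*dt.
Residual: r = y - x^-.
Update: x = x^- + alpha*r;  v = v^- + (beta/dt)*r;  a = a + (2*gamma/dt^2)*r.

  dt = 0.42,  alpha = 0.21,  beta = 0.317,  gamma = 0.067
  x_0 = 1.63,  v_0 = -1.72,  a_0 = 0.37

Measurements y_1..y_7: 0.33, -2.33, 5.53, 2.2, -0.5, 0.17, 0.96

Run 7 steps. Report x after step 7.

x_post = 3.6353

step 1: x_pred=0.9402  r=-0.6102  x^+=0.8121  v^+=-2.0252  a^+=-0.0936
step 2: x_pred=-0.0467  r=-2.2833  x^+=-0.5262  v^+=-3.7878  a^+=-1.8280
step 3: x_pred=-2.2783  r=7.8083  x^+=-0.6386  v^+=1.3379  a^+=4.1035
step 4: x_pred=0.2853  r=1.9147  x^+=0.6874  v^+=4.5065  a^+=5.5580
step 5: x_pred=3.0703  r=-3.5703  x^+=2.3205  v^+=4.1461  a^+=2.8459
step 6: x_pred=4.3129  r=-4.1429  x^+=3.4429  v^+=2.2145  a^+=-0.3013
step 7: x_pred=4.3464  r=-3.3864  x^+=3.6353  v^+=-0.4680  a^+=-2.8737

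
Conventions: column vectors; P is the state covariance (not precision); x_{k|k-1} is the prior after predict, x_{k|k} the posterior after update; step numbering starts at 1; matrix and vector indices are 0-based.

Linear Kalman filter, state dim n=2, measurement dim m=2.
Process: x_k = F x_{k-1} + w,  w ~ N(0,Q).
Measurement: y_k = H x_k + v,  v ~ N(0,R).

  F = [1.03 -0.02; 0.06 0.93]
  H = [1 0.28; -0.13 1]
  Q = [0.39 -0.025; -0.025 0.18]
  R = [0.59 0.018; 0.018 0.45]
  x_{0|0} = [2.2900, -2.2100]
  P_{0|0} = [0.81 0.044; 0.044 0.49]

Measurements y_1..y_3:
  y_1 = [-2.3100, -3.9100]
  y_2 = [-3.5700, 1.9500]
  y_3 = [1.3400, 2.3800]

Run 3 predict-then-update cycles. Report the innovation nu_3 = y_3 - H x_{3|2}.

innov = [3.9435, 3.0645]

step 1: x^-=[2.4029, -1.9179]  P^-=[1.2477 0.0580; 0.0580 0.6116]  S=[1.9182 0.0830; 0.0830 1.0676]  K=[0.6654 -0.1493; 0.0954 0.5584]  nu=[-4.1759, -1.6797]  x^+=[-0.1250, -3.2542]  P^+=[0.3911 -0.0044; -0.0044 0.2524]
step 2: x^-=[-0.0637, -3.0339]  P^-=[0.8052 -0.0097; -0.0097 0.3993]  S=[1.4211 0.0158; 0.0158 0.8654]  K=[0.5663 -0.1425; 0.0667 0.4616]  nu=[-2.6569, 4.9756]  x^+=[-2.2771, -0.9144]  P^+=[0.3345 -0.0104; -0.0104 0.2076]
step 3: x^-=[-2.3272, -0.9870]  P^-=[0.7454 -0.0182; -0.0182 0.3596]  S=[1.3534 0.0043; 0.0043 0.8269]  K=[0.5474 -0.1420; 0.0596 0.4374]  nu=[3.9435, 3.0645]  x^+=[-0.6035, 0.5883]  P^+=[0.3238 -0.0120; -0.0120 0.1963]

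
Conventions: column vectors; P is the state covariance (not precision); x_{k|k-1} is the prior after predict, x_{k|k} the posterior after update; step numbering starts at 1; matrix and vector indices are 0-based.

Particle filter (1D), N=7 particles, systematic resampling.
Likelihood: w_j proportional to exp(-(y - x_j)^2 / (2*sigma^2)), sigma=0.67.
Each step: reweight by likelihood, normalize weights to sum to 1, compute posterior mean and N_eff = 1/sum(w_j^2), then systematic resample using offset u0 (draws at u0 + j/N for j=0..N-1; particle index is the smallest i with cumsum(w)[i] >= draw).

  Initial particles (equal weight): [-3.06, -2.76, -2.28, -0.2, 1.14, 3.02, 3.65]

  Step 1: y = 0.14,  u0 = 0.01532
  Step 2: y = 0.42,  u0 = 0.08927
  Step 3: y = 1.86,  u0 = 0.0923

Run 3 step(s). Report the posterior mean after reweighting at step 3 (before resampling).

step 1: w=[0.0000, 0.0001, 0.0012, 0.7271, 0.2715, 0.0001, 0.0000]  mean=0.1614  Neff=1.6600  idx=[3, 3, 3, 3, 3, 4, 4]
step 2: w=[0.1487, 0.1487, 0.1487, 0.1487, 0.1487, 0.1281, 0.1281]  mean=0.1434  Neff=6.9704  idx=[0, 1, 2, 3, 4, 5, 6]
step 3: w=[0.0076, 0.0076, 0.0076, 0.0076, 0.0076, 0.4810, 0.4810]  mean=1.0892  Neff=2.1595  idx=[5, 5, 5, 6, 6, 6, 6]

post_mean = 1.0892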